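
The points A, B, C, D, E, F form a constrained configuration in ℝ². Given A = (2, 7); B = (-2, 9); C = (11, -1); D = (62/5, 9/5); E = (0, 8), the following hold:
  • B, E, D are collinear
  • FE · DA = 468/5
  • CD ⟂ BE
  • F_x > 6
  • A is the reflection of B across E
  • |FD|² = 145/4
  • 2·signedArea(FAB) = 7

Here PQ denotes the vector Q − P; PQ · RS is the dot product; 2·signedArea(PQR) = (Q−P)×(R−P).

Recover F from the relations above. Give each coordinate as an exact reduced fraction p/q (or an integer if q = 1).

1. F_x = 13/2  [2·signedArea(FAB) = 7 ∩ FE · DA = 468/5]
2. F_y = 3  [2·signedArea(FAB) = 7 ∩ FE · DA = 468/5]
   → F = (13/2, 3)

F = (13/2, 3)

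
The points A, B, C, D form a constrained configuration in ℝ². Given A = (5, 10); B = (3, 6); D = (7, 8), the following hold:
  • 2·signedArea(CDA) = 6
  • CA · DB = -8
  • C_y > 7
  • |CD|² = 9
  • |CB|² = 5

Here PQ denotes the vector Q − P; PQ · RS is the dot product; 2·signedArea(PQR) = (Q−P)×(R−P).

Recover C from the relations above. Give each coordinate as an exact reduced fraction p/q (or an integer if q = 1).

1. C_x = 4  [2·signedArea(CDA) = 6 ∩ CA · DB = -8]
2. C_y = 8  [2·signedArea(CDA) = 6 ∩ CA · DB = -8]
   → C = (4, 8)

C = (4, 8)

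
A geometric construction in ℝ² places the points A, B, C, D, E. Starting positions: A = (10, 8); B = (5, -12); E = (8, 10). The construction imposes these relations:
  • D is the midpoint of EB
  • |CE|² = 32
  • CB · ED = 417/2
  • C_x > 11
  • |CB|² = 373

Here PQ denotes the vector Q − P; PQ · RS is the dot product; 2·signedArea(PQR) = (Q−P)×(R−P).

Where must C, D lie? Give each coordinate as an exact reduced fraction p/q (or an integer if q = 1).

1. D_x = 13/2  [D is the midpoint of EB]
2. D_y = -1  [D is the midpoint of EB]
   → D = (13/2, -1)
3. C_x = 12  [line 3/2·x + 11·y + -84 = 0 ∩ |CE|² = 32]
4. C_y = 6  [line 3/2·x + 11·y + -84 = 0 ∩ |CE|² = 32]
   → C = (12, 6)

C = (12, 6)
D = (13/2, -1)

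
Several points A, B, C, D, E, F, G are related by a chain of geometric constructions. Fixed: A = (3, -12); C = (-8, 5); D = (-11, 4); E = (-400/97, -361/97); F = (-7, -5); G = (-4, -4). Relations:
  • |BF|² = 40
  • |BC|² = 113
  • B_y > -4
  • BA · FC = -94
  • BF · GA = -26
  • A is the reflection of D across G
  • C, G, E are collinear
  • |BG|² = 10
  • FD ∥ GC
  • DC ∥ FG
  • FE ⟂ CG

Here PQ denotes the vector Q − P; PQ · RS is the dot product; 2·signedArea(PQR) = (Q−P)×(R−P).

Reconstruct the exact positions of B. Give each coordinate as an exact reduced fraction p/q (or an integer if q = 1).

B = (-1, -3)

1. B_x = -1  [BA · FC = -94 ∩ BF · GA = -26]
2. B_y = -3  [BA · FC = -94 ∩ BF · GA = -26]
   → B = (-1, -3)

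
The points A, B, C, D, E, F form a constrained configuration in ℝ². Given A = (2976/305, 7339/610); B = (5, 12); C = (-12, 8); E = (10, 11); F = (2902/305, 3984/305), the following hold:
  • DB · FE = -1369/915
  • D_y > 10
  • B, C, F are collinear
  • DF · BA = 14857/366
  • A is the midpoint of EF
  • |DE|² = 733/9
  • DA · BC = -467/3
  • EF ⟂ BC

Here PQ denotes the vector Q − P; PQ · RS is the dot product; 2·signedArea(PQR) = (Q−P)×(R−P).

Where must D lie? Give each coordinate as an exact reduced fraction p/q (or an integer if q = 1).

1. D_x = 1  [DB · FE = -1369/915 ∩ DA · BC = -467/3]
2. D_y = 31/3  [DB · FE = -1369/915 ∩ DA · BC = -467/3]
   → D = (1, 31/3)

D = (1, 31/3)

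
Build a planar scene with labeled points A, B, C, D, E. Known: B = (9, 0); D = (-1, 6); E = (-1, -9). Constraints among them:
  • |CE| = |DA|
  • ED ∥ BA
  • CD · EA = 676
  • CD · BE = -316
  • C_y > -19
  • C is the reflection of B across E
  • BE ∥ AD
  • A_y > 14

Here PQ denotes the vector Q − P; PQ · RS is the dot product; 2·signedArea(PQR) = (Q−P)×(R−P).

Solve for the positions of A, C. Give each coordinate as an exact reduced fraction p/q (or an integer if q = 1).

A = (9, 15)
C = (-11, -18)

1. A_x = 9  [BE ∥ AD ∩ ED ∥ BA]
2. A_y = 15  [BE ∥ AD ∩ ED ∥ BA]
   → A = (9, 15)
3. C_x = -11  [C is the reflection of B across E]
4. C_y = -18  [C is the reflection of B across E]
   → C = (-11, -18)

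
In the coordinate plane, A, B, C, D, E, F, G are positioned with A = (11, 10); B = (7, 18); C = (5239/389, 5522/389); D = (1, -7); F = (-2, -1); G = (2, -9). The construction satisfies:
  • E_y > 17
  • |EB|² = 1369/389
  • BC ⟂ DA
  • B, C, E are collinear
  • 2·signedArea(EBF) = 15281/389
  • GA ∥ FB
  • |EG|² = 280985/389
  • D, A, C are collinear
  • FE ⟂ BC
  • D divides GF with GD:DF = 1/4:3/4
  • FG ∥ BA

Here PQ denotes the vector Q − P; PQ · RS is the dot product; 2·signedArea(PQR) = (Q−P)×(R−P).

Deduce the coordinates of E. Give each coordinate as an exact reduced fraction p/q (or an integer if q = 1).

E = (3352/389, 6632/389)

1. E_x = 3352/389  [B, C, E are collinear ∩ FE ⟂ BC]
2. E_y = 6632/389  [B, C, E are collinear ∩ FE ⟂ BC]
   → E = (3352/389, 6632/389)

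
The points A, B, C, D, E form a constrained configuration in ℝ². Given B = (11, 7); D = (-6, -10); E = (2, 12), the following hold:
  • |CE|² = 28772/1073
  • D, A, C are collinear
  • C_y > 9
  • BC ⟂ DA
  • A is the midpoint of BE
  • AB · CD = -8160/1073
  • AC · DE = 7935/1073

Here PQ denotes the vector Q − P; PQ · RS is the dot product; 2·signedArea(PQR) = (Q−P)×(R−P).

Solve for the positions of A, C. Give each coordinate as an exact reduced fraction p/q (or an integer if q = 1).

1. A_x = 13/2  [A is the midpoint of BE]
2. A_y = 19/2  [A is the midpoint of BE]
   → A = (13/2, 19/2)
3. C_x = 7162/1073  [D, A, C are collinear ∩ BC ⟂ DA]
4. C_y = 10486/1073  [D, A, C are collinear ∩ BC ⟂ DA]
   → C = (7162/1073, 10486/1073)

A = (13/2, 19/2)
C = (7162/1073, 10486/1073)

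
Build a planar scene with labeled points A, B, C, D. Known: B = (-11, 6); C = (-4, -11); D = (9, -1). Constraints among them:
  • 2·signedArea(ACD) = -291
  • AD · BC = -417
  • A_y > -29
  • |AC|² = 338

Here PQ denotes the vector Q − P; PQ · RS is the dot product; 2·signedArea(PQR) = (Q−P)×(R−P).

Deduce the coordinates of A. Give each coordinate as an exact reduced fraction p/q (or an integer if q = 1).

A = (3, -28)

1. A_x = 3  [2·signedArea(ACD) = -291 ∩ AD · BC = -417]
2. A_y = -28  [2·signedArea(ACD) = -291 ∩ AD · BC = -417]
   → A = (3, -28)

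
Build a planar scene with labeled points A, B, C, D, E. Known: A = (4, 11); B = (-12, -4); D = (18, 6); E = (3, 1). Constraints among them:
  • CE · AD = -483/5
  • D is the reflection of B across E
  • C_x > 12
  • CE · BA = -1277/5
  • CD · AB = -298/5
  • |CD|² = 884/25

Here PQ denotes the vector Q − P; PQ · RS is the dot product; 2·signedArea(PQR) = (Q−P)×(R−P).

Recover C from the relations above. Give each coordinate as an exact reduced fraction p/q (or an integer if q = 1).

C = (62/5, 8)

1. C_x = 62/5  [CE · AD = -483/5 ∩ CD · AB = -298/5]
2. C_y = 8  [CE · AD = -483/5 ∩ CD · AB = -298/5]
   → C = (62/5, 8)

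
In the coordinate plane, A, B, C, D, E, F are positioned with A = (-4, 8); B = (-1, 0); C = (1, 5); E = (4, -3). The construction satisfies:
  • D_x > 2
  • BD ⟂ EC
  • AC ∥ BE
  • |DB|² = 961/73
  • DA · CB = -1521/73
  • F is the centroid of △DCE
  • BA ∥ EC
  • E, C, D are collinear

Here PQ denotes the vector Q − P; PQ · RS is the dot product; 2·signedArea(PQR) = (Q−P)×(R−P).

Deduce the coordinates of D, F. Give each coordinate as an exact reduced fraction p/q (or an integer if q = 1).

D = (175/73, 93/73)
F = (180/73, 239/219)

1. D_x = 175/73  [E, C, D are collinear ∩ BD ⟂ EC]
2. D_y = 93/73  [E, C, D are collinear ∩ BD ⟂ EC]
   → D = (175/73, 93/73)
3. F_x = 180/73  [F is the centroid of △DCE]
4. F_y = 239/219  [F is the centroid of △DCE]
   → F = (180/73, 239/219)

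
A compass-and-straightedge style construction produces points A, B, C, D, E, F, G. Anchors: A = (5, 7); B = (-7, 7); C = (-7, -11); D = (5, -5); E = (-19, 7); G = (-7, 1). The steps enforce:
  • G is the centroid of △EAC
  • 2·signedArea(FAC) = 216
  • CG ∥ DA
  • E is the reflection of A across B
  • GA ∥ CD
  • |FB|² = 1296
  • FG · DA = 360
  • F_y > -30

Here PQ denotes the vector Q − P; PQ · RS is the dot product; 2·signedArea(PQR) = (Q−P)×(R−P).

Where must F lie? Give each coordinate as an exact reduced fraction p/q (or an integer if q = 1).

F = (-7, -29)

1. F_x = -7  [2·signedArea(FAC) = 216 ∩ FG · DA = 360]
2. F_y = -29  [2·signedArea(FAC) = 216 ∩ FG · DA = 360]
   → F = (-7, -29)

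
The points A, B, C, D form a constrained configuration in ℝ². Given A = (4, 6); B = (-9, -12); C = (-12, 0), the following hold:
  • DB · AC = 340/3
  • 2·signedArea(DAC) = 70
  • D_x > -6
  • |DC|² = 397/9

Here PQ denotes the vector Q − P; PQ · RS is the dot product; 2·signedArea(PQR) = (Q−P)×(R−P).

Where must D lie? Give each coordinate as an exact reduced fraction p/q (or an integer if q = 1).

D = (-17/3, -2)

1. D_x = -17/3  [DB · AC = 340/3 ∩ 2·signedArea(DAC) = 70]
2. D_y = -2  [DB · AC = 340/3 ∩ 2·signedArea(DAC) = 70]
   → D = (-17/3, -2)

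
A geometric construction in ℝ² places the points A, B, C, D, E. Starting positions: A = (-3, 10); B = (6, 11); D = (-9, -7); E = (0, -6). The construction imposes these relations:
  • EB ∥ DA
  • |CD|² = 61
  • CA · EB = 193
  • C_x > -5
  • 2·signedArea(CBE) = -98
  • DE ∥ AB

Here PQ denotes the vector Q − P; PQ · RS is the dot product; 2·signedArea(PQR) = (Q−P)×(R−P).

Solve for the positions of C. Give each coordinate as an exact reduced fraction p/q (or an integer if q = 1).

1. C_x = -4  [2·signedArea(CBE) = -98 ∩ CA · EB = 193]
2. C_y = -1  [2·signedArea(CBE) = -98 ∩ CA · EB = 193]
   → C = (-4, -1)

C = (-4, -1)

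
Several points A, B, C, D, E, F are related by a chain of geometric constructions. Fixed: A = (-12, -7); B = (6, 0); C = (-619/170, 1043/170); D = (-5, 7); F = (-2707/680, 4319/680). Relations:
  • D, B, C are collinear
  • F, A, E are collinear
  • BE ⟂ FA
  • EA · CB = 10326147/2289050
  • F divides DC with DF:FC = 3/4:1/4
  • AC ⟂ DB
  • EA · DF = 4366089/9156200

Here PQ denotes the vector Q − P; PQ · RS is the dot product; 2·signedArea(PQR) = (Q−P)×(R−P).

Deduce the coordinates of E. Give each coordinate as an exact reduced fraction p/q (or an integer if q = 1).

E = (-9472921/2289050, 13938647/2289050)

1. E_x = -9472921/2289050  [F, A, E are collinear ∩ BE ⟂ FA]
2. E_y = 13938647/2289050  [F, A, E are collinear ∩ BE ⟂ FA]
   → E = (-9472921/2289050, 13938647/2289050)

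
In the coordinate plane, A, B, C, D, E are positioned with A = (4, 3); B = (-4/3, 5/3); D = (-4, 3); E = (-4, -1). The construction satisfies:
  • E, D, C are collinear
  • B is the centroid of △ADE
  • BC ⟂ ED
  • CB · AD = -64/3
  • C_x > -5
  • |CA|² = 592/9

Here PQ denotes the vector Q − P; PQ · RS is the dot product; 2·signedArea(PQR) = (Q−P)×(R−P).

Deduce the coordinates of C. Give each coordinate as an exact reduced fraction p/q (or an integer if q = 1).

1. C_x = -4  [E, D, C are collinear ∩ BC ⟂ ED]
2. C_y = 5/3  [E, D, C are collinear ∩ BC ⟂ ED]
   → C = (-4, 5/3)

C = (-4, 5/3)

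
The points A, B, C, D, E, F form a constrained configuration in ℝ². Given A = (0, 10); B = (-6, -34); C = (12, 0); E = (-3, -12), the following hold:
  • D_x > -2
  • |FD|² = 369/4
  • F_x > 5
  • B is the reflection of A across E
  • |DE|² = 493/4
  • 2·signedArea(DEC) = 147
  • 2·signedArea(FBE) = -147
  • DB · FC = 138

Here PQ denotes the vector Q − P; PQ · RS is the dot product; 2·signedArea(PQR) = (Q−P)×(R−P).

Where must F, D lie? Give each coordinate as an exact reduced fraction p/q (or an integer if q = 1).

1. D_x = -3/2  [line -12·x + 15·y + -3 = 0 ∩ |DE|² = 493/4]
2. D_y = -1  [line -12·x + 15·y + -3 = 0 ∩ |DE|² = 493/4]
   → D = (-3/2, -1)
3. F_x = 6  [2·signedArea(FBE) = -147 ∩ DB · FC = 138]
4. F_y = 5  [2·signedArea(FBE) = -147 ∩ DB · FC = 138]
   → F = (6, 5)

D = (-3/2, -1)
F = (6, 5)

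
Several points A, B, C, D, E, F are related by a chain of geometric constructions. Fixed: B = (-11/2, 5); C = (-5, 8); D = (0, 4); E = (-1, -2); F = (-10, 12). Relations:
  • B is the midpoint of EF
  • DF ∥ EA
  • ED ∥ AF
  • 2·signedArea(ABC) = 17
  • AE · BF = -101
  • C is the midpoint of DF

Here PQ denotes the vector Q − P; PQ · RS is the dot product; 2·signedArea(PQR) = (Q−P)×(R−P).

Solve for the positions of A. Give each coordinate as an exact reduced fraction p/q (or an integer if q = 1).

A = (-11, 6)

1. A_x = -11  [ED ∥ AF ∩ DF ∥ EA]
2. A_y = 6  [ED ∥ AF ∩ DF ∥ EA]
   → A = (-11, 6)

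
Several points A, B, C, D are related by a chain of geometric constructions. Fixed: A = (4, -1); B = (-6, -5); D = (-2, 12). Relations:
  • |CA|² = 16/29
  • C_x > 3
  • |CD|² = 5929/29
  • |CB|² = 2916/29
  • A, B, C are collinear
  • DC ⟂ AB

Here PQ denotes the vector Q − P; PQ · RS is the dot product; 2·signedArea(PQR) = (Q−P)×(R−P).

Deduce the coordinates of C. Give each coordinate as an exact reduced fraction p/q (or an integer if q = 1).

1. C_x = 96/29  [A, B, C are collinear ∩ DC ⟂ AB]
2. C_y = -37/29  [A, B, C are collinear ∩ DC ⟂ AB]
   → C = (96/29, -37/29)

C = (96/29, -37/29)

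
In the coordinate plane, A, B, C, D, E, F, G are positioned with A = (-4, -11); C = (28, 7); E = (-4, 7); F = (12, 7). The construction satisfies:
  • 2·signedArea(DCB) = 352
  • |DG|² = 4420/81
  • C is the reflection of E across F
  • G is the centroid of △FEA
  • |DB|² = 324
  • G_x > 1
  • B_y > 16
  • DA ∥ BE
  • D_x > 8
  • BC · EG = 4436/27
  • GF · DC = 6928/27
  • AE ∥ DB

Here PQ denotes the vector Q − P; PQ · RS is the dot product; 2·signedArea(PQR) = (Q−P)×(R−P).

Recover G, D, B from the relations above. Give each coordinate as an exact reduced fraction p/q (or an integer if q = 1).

1. G_x = 4/3  [G is the centroid of △FEA]
2. G_y = 1  [G is the centroid of △FEA]
   → G = (4/3, 1)
3. D_x = 76/9  [line -32/3·x + -6·y + 2270/27 = 0 ∩ |DG|² = 4420/81]
4. D_y = -1  [line -32/3·x + -6·y + 2270/27 = 0 ∩ |DG|² = 4420/81]
   → D = (76/9, -1)
5. B_x = 76/9  [2·signedArea(DCB) = 352 ∩ DA ∥ BE]
6. B_y = 17  [2·signedArea(DCB) = 352 ∩ DA ∥ BE]
   → B = (76/9, 17)

B = (76/9, 17)
D = (76/9, -1)
G = (4/3, 1)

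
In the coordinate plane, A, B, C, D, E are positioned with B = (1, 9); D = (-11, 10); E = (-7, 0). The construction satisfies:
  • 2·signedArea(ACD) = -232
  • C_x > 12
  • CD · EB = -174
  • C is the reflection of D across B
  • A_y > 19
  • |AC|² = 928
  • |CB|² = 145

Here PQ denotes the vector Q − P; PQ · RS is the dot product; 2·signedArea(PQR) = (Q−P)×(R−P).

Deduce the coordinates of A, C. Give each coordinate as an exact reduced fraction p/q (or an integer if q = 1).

1. C_x = 13  [C is the reflection of D across B]
2. C_y = 8  [C is the reflection of D across B]
   → C = (13, 8)
3. A_x = -15  [line -2·x + -24·y + 450 = 0 ∩ |AC|² = 928]
4. A_y = 20  [line -2·x + -24·y + 450 = 0 ∩ |AC|² = 928]
   → A = (-15, 20)

A = (-15, 20)
C = (13, 8)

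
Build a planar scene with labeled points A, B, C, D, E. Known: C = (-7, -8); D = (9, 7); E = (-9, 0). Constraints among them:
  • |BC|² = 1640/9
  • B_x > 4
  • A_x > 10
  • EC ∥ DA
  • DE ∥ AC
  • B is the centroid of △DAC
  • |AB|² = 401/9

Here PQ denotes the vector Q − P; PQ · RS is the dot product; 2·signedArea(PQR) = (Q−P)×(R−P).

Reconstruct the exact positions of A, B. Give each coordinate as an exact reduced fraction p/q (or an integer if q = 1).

A = (11, -1)
B = (13/3, -2/3)

1. A_x = 11  [DE ∥ AC ∩ EC ∥ DA]
2. A_y = -1  [DE ∥ AC ∩ EC ∥ DA]
   → A = (11, -1)
3. B_x = 13/3  [B is the centroid of △DAC]
4. B_y = -2/3  [B is the centroid of △DAC]
   → B = (13/3, -2/3)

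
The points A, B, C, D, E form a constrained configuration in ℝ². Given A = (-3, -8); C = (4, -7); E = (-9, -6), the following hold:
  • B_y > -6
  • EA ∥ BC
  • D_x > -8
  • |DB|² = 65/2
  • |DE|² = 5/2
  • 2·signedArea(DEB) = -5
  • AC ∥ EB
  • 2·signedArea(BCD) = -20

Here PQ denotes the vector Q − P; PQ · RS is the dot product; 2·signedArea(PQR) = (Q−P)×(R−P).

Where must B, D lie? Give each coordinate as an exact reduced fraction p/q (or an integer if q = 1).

B = (-2, -5)
D = (-15/2, -13/2)

1. B_x = -2  [EA ∥ BC ∩ AC ∥ EB]
2. B_y = -5  [EA ∥ BC ∩ AC ∥ EB]
   → B = (-2, -5)
3. D_x = -15/2  [2·signedArea(DEB) = -5 ∩ 2·signedArea(BCD) = -20]
4. D_y = -13/2  [2·signedArea(DEB) = -5 ∩ 2·signedArea(BCD) = -20]
   → D = (-15/2, -13/2)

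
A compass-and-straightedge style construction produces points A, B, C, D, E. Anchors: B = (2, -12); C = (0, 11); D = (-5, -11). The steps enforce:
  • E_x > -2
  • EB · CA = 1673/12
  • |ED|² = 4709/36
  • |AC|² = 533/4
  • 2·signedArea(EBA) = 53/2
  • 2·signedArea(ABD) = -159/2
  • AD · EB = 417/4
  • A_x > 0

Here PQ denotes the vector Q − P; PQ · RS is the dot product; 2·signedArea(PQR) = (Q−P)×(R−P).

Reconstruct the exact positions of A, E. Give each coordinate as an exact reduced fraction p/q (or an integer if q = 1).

1. A_x = 1  [line -1·x + -7·y + -5/2 = 0 ∩ |AC|² = 533/4]
2. A_y = -1/2  [line -1·x + -7·y + -5/2 = 0 ∩ |AC|² = 533/4]
   → A = (1, -1/2)
3. E_x = -4/3  [2·signedArea(EBA) = 53/2 ∩ EB · CA = 1673/12]
4. E_y = -1/6  [2·signedArea(EBA) = 53/2 ∩ EB · CA = 1673/12]
   → E = (-4/3, -1/6)

A = (1, -1/2)
E = (-4/3, -1/6)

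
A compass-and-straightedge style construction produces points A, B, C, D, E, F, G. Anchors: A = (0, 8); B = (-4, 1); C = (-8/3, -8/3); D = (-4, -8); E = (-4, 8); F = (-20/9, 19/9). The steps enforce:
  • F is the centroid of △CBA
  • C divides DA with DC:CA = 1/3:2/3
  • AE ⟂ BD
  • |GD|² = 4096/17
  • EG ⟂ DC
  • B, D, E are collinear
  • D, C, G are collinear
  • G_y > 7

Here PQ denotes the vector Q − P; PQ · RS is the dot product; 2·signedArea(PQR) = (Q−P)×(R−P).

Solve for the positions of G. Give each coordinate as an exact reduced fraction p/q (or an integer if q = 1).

G = (-4/17, 120/17)

1. G_x = -4/17  [D, C, G are collinear ∩ EG ⟂ DC]
2. G_y = 120/17  [D, C, G are collinear ∩ EG ⟂ DC]
   → G = (-4/17, 120/17)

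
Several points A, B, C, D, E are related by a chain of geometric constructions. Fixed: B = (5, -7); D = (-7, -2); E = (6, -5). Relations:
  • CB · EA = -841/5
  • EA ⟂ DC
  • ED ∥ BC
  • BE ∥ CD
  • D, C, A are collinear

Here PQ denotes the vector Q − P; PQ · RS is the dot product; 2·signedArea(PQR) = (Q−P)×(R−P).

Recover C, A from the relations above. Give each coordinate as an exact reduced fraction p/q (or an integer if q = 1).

A = (-28/5, 4/5)
C = (-8, -4)

1. C_x = -8  [BE ∥ CD ∩ ED ∥ BC]
2. C_y = -4  [BE ∥ CD ∩ ED ∥ BC]
   → C = (-8, -4)
3. A_x = -28/5  [D, C, A are collinear ∩ EA ⟂ DC]
4. A_y = 4/5  [D, C, A are collinear ∩ EA ⟂ DC]
   → A = (-28/5, 4/5)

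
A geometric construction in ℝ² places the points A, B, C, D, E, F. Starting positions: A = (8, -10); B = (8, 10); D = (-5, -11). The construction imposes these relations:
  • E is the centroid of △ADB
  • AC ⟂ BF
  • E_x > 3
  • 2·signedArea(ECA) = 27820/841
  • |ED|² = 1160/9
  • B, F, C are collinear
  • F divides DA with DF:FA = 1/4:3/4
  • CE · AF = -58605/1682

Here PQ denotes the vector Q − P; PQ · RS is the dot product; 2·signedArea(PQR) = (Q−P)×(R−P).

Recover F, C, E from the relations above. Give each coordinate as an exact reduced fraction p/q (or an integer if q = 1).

C = (254/841, -5368/841)
E = (11/3, -11/3)
F = (-7/4, -43/4)

1. F_x = -7/4  [F divides DA with DF:FA = 1/4:3/4]
2. F_y = -43/4  [F divides DA with DF:FA = 1/4:3/4]
   → F = (-7/4, -43/4)
3. C_x = 254/841  [B, F, C are collinear ∩ AC ⟂ BF]
4. C_y = -5368/841  [B, F, C are collinear ∩ AC ⟂ BF]
   → C = (254/841, -5368/841)
5. E_x = 11/3  [E is the centroid of △ADB]
6. E_y = -11/3  [E is the centroid of △ADB]
   → E = (11/3, -11/3)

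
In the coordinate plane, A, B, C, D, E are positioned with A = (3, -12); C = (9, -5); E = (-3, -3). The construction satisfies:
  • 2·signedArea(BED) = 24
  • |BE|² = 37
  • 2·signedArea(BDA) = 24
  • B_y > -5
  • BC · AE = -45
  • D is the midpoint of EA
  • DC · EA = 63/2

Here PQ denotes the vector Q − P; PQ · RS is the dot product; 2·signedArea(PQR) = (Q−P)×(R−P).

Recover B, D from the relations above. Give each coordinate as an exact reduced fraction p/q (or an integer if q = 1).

1. B_x = 3  [line 6·x + -9·y + -54 = 0 ∩ |BE|² = 37]
2. B_y = -4  [line 6·x + -9·y + -54 = 0 ∩ |BE|² = 37]
   → B = (3, -4)
3. D_x = 0  [2·signedArea(BDA) = 24 ∩ D is the midpoint of EA]
4. D_y = -15/2  [2·signedArea(BDA) = 24 ∩ D is the midpoint of EA]
   → D = (0, -15/2)

B = (3, -4)
D = (0, -15/2)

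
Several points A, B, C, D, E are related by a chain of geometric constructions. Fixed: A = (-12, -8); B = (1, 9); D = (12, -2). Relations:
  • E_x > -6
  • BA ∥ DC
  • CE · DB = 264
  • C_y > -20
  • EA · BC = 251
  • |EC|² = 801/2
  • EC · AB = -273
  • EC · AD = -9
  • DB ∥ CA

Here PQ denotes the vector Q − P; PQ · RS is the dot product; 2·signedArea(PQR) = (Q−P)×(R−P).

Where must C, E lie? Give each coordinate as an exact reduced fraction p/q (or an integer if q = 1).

C = (-1, -19)
E = (-11/2, 1/2)

1. C_x = -1  [DB ∥ CA ∩ BA ∥ DC]
2. C_y = -19  [DB ∥ CA ∩ BA ∥ DC]
   → C = (-1, -19)
3. E_x = -11/2  [EA · BC = 251 ∩ EC · AB = -273]
4. E_y = 1/2  [EA · BC = 251 ∩ EC · AB = -273]
   → E = (-11/2, 1/2)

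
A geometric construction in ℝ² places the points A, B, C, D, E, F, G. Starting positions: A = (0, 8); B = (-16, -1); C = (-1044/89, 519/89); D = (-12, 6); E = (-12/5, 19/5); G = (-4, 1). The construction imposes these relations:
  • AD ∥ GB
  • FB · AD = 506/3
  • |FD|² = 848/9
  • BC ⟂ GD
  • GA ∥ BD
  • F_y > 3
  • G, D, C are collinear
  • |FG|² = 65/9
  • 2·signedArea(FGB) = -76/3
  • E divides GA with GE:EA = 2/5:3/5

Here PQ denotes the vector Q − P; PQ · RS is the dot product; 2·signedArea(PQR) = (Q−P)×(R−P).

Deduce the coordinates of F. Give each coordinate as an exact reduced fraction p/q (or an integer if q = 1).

1. F_x = -8/3  [2·signedArea(FGB) = -76/3 ∩ FB · AD = 506/3]
2. F_y = 10/3  [2·signedArea(FGB) = -76/3 ∩ FB · AD = 506/3]
   → F = (-8/3, 10/3)

F = (-8/3, 10/3)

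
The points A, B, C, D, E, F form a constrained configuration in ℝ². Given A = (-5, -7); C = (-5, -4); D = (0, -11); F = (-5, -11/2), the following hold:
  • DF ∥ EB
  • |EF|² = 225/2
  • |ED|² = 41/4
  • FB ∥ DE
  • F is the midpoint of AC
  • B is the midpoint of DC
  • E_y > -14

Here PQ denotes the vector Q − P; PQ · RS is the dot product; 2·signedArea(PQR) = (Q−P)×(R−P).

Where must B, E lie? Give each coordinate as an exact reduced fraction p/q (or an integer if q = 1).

1. B_x = -5/2  [B is the midpoint of DC]
2. B_y = -15/2  [B is the midpoint of DC]
   → B = (-5/2, -15/2)
3. E_x = 5/2  [DF ∥ EB ∩ FB ∥ DE]
4. E_y = -13  [DF ∥ EB ∩ FB ∥ DE]
   → E = (5/2, -13)

B = (-5/2, -15/2)
E = (5/2, -13)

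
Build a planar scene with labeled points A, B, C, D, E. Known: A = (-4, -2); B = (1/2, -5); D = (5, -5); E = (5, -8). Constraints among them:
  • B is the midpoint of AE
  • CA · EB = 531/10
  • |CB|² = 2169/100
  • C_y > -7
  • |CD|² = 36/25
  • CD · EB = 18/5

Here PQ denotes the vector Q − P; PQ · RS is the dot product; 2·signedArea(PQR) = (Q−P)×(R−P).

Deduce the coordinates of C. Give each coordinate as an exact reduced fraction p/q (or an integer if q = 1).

C = (5, -31/5)

1. C_x = 5  [line 9/2·x + -3·y + -411/10 = 0 ∩ |CB|² = 2169/100]
2. C_y = -31/5  [line 9/2·x + -3·y + -411/10 = 0 ∩ |CB|² = 2169/100]
   → C = (5, -31/5)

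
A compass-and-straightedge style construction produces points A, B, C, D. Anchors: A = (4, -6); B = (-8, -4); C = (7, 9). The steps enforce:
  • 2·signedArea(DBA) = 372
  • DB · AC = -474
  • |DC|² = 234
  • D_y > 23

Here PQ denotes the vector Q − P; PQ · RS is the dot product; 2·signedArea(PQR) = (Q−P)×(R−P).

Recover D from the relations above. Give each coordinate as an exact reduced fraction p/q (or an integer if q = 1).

1. D_x = 10  [DB · AC = -474 ∩ 2·signedArea(DBA) = 372]
2. D_y = 24  [DB · AC = -474 ∩ 2·signedArea(DBA) = 372]
   → D = (10, 24)

D = (10, 24)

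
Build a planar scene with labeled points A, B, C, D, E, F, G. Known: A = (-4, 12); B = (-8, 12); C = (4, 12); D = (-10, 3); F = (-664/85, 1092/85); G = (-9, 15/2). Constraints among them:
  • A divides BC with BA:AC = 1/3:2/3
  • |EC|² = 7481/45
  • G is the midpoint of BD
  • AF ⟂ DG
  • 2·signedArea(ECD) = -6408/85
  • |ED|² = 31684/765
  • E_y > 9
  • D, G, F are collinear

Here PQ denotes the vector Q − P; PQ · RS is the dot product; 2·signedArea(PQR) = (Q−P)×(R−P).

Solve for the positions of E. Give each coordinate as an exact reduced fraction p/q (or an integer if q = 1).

1. E_x = -2194/255  [line 9·x + -14·y + 17628/85 = 0 ∩ |ED|² = 31684/765]
2. E_y = 789/85  [line 9·x + -14·y + 17628/85 = 0 ∩ |ED|² = 31684/765]
   → E = (-2194/255, 789/85)

E = (-2194/255, 789/85)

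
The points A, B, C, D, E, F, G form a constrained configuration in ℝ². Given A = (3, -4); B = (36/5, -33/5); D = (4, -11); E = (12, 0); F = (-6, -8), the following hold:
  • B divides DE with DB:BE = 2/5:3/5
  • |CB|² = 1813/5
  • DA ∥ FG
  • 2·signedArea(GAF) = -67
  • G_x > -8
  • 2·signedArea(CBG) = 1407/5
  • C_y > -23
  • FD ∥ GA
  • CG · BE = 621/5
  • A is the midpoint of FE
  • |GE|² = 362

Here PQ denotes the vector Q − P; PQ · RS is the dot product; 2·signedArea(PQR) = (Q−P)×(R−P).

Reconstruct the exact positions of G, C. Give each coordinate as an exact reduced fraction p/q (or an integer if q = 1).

1. G_x = -7  [FD ∥ GA ∩ DA ∥ FG]
2. G_y = -1  [FD ∥ GA ∩ DA ∥ FG]
   → G = (-7, -1)
3. C_x = -4  [2·signedArea(CBG) = 1407/5 ∩ CG · BE = 621/5]
4. C_y = -22  [2·signedArea(CBG) = 1407/5 ∩ CG · BE = 621/5]
   → C = (-4, -22)

C = (-4, -22)
G = (-7, -1)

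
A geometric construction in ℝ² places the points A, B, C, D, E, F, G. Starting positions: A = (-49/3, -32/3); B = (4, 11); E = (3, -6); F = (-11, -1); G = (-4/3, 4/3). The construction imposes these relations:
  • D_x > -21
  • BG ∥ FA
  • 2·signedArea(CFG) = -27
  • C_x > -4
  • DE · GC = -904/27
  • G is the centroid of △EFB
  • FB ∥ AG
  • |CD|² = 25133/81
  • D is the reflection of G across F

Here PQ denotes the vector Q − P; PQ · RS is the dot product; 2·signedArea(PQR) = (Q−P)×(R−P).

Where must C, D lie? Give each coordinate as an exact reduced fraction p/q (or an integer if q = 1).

1. D_x = -62/3  [D is the reflection of G across F]
2. D_y = -10/3  [D is the reflection of G across F]
   → D = (-62/3, -10/3)
3. C_x = -28/9  [2·signedArea(CFG) = -27 ∩ DE · GC = -904/27]
4. C_y = -17/9  [2·signedArea(CFG) = -27 ∩ DE · GC = -904/27]
   → C = (-28/9, -17/9)

C = (-28/9, -17/9)
D = (-62/3, -10/3)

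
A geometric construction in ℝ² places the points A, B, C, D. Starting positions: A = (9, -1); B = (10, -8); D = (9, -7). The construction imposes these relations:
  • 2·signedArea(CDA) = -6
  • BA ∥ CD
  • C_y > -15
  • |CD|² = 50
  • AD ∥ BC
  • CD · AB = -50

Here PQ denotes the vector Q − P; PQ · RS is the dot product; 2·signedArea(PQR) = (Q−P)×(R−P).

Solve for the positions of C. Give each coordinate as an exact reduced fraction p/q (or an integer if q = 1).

C = (10, -14)

1. C_x = 10  [BA ∥ CD ∩ AD ∥ BC]
2. C_y = -14  [BA ∥ CD ∩ AD ∥ BC]
   → C = (10, -14)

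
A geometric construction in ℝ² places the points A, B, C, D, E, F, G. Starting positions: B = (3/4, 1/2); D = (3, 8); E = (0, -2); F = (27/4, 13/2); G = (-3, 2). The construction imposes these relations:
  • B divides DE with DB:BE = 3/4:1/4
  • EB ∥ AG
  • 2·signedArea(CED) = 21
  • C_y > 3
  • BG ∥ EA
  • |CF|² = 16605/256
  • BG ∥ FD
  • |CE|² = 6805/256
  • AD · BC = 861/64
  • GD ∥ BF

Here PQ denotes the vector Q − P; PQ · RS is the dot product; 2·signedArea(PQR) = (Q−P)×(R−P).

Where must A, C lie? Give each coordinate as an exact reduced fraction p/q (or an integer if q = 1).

A = (-15/4, -1/2)
C = (-9/16, 25/8)

1. A_x = -15/4  [EB ∥ AG ∩ BG ∥ EA]
2. A_y = -1/2  [EB ∥ AG ∩ BG ∥ EA]
   → A = (-15/4, -1/2)
3. C_x = -9/16  [2·signedArea(CED) = 21 ∩ AD · BC = 861/64]
4. C_y = 25/8  [2·signedArea(CED) = 21 ∩ AD · BC = 861/64]
   → C = (-9/16, 25/8)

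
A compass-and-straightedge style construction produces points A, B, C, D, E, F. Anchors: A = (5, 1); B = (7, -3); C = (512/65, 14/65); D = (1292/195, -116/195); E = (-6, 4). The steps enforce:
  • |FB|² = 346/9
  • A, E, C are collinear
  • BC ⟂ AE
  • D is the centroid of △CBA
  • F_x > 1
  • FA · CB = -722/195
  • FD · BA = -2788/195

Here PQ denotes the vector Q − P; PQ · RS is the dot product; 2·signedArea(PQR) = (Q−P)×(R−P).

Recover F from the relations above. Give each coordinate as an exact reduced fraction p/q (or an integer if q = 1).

1. F_x = 2  [FD · BA = -2788/195 ∩ FA · CB = -722/195]
2. F_y = 2/3  [FD · BA = -2788/195 ∩ FA · CB = -722/195]
   → F = (2, 2/3)

F = (2, 2/3)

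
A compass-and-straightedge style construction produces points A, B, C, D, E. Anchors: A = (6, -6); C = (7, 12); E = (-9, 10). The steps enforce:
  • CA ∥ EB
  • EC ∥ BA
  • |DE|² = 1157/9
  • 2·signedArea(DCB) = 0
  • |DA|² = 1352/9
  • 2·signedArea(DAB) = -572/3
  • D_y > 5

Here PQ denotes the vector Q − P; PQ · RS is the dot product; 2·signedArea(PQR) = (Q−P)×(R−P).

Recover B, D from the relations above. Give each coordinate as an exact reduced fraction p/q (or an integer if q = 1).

B = (-10, -8)
D = (4/3, 16/3)

1. B_x = -10  [EC ∥ BA ∩ CA ∥ EB]
2. B_y = -8  [EC ∥ BA ∩ CA ∥ EB]
   → B = (-10, -8)
3. D_x = 4/3  [2·signedArea(DCB) = 0 ∩ 2·signedArea(DAB) = -572/3]
4. D_y = 16/3  [2·signedArea(DCB) = 0 ∩ 2·signedArea(DAB) = -572/3]
   → D = (4/3, 16/3)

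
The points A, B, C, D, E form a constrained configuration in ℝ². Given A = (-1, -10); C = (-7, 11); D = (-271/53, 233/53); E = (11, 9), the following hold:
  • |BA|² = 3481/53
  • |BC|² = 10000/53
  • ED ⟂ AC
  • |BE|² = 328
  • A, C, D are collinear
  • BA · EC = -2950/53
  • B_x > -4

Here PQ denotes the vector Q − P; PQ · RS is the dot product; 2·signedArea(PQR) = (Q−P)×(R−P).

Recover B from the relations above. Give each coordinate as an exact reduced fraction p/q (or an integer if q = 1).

1. B_x = -171/53  [line 18·x + -2·y + 2844/53 = 0 ∩ |BA|² = 3481/53]
2. B_y = -117/53  [line 18·x + -2·y + 2844/53 = 0 ∩ |BA|² = 3481/53]
   → B = (-171/53, -117/53)

B = (-171/53, -117/53)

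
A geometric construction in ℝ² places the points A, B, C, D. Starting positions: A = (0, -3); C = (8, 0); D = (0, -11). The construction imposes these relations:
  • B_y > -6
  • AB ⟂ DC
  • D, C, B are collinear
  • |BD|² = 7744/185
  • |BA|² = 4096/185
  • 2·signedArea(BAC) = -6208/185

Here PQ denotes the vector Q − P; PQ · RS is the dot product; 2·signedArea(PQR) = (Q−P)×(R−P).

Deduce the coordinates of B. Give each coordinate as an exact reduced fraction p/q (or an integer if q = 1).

B = (704/185, -1067/185)

1. B_x = 704/185  [D, C, B are collinear ∩ AB ⟂ DC]
2. B_y = -1067/185  [D, C, B are collinear ∩ AB ⟂ DC]
   → B = (704/185, -1067/185)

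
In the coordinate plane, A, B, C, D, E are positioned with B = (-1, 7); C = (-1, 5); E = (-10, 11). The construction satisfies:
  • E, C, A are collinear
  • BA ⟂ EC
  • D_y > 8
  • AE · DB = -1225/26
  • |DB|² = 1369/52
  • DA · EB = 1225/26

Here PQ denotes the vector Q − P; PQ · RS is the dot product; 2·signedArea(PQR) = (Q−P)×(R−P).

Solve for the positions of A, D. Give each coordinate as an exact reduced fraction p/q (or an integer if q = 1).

A = (-25/13, 73/13)
D = (-155/26, 108/13)

1. A_x = -25/13  [E, C, A are collinear ∩ BA ⟂ EC]
2. A_y = 73/13  [E, C, A are collinear ∩ BA ⟂ EC]
   → A = (-25/13, 73/13)
3. D_x = -155/26  [DA · EB = 1225/26 ∩ AE · DB = -1225/26]
4. D_y = 108/13  [DA · EB = 1225/26 ∩ AE · DB = -1225/26]
   → D = (-155/26, 108/13)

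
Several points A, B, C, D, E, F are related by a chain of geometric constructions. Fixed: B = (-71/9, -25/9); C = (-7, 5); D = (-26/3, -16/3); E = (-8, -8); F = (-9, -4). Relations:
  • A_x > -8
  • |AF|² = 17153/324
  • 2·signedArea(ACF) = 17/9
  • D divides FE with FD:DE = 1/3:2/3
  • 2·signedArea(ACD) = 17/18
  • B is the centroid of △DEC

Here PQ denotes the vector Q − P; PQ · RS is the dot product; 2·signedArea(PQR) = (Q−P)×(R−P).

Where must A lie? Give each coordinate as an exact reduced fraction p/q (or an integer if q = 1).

A = (-65/9, 55/18)

1. A_x = -65/9  [2·signedArea(ACD) = 17/18 ∩ 2·signedArea(ACF) = 17/9]
2. A_y = 55/18  [2·signedArea(ACD) = 17/18 ∩ 2·signedArea(ACF) = 17/9]
   → A = (-65/9, 55/18)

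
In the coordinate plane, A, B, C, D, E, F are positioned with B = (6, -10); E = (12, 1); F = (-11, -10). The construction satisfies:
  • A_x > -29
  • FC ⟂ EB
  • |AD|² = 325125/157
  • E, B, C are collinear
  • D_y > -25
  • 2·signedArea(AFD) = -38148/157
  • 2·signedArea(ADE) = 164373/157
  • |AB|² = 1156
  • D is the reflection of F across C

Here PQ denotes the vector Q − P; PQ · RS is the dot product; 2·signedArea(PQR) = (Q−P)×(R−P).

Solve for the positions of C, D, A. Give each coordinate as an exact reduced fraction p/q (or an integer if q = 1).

1. C_x = 330/157  [E, B, C are collinear ∩ FC ⟂ EB]
2. C_y = -2692/157  [E, B, C are collinear ∩ FC ⟂ EB]
   → C = (330/157, -2692/157)
3. D_x = 2387/157  [D is the reflection of F across C]
4. D_y = -3814/157  [D is the reflection of F across C]
   → D = (2387/157, -3814/157)
5. A_x = -28  [2·signedArea(ADE) = 164373/157 ∩ 2·signedArea(AFD) = -38148/157]
6. A_y = -10  [2·signedArea(ADE) = 164373/157 ∩ 2·signedArea(AFD) = -38148/157]
   → A = (-28, -10)

A = (-28, -10)
C = (330/157, -2692/157)
D = (2387/157, -3814/157)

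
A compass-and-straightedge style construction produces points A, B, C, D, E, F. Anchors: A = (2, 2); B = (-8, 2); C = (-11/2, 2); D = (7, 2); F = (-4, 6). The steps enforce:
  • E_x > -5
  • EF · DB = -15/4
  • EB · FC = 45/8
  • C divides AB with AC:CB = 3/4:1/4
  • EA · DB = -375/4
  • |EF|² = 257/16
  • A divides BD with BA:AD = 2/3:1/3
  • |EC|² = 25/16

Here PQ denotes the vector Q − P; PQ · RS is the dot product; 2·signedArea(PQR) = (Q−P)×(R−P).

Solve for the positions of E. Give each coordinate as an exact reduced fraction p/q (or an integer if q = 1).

E = (-17/4, 2)

1. E_x = -17/4  [EA · DB = -375/4 ∩ EB · FC = 45/8]
2. E_y = 2  [EA · DB = -375/4 ∩ EB · FC = 45/8]
   → E = (-17/4, 2)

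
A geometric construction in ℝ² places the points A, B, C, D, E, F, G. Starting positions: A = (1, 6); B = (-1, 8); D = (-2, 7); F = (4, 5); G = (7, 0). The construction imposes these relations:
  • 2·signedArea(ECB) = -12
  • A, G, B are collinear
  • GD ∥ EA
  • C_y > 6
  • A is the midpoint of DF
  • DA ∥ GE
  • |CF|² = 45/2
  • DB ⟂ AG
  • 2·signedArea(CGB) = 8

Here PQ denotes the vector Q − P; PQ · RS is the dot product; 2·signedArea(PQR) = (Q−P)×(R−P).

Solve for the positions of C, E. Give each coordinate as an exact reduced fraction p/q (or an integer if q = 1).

1. C_x = -1/2  [line -8·x + -8·y + 48 = 0 ∩ |CF|² = 45/2]
2. C_y = 13/2  [line -8·x + -8·y + 48 = 0 ∩ |CF|² = 45/2]
   → C = (-1/2, 13/2)
3. E_x = 10  [GD ∥ EA ∩ DA ∥ GE]
4. E_y = -1  [GD ∥ EA ∩ DA ∥ GE]
   → E = (10, -1)

C = (-1/2, 13/2)
E = (10, -1)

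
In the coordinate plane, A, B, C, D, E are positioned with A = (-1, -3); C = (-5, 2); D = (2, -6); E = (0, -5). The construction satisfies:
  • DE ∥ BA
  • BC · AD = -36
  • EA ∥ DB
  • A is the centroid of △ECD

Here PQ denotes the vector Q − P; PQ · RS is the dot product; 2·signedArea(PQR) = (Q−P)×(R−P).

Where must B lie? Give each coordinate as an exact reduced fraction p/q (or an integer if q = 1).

1. B_x = 1  [DE ∥ BA ∩ EA ∥ DB]
2. B_y = -4  [DE ∥ BA ∩ EA ∥ DB]
   → B = (1, -4)

B = (1, -4)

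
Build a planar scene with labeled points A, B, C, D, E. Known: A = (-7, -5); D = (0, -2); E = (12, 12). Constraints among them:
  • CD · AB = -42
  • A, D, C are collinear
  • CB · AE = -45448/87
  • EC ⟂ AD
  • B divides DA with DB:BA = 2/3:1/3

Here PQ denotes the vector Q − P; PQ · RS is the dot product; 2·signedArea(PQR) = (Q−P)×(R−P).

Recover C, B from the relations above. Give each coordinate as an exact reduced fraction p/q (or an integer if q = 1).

1. C_x = 441/29  [A, D, C are collinear ∩ EC ⟂ AD]
2. C_y = 131/29  [A, D, C are collinear ∩ EC ⟂ AD]
   → C = (441/29, 131/29)
3. B_x = -14/3  [B divides DA with DB:BA = 2/3:1/3]
4. B_y = -4  [B divides DA with DB:BA = 2/3:1/3]
   → B = (-14/3, -4)

B = (-14/3, -4)
C = (441/29, 131/29)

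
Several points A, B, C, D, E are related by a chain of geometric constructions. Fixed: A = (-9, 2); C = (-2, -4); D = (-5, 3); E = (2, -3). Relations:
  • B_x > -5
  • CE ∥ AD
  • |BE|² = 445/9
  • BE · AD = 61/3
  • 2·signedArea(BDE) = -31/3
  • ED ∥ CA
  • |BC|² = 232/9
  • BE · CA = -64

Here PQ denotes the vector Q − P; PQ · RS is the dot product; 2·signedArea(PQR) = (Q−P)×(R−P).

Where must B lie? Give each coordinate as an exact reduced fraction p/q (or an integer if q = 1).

1. B_x = -4  [2·signedArea(BDE) = -31/3 ∩ BE · CA = -64]
2. B_y = 2/3  [2·signedArea(BDE) = -31/3 ∩ BE · CA = -64]
   → B = (-4, 2/3)

B = (-4, 2/3)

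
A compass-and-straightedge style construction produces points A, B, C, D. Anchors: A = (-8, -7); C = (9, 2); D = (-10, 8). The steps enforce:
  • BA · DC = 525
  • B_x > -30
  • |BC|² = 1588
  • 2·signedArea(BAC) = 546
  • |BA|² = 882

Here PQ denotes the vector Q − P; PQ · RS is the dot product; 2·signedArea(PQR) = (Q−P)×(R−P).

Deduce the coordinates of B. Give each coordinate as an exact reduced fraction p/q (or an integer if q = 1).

1. B_x = -29  [BA · DC = 525 ∩ 2·signedArea(BAC) = 546]
2. B_y = 14  [BA · DC = 525 ∩ 2·signedArea(BAC) = 546]
   → B = (-29, 14)

B = (-29, 14)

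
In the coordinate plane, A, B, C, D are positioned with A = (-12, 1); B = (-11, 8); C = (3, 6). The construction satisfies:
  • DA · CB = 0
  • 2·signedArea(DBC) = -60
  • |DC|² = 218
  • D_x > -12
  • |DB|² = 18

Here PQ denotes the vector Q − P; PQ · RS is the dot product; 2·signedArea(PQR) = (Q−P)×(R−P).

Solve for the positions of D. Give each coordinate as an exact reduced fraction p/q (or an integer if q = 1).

D = (-58/5, 19/5)

1. D_x = -58/5  [DA · CB = 0 ∩ 2·signedArea(DBC) = -60]
2. D_y = 19/5  [DA · CB = 0 ∩ 2·signedArea(DBC) = -60]
   → D = (-58/5, 19/5)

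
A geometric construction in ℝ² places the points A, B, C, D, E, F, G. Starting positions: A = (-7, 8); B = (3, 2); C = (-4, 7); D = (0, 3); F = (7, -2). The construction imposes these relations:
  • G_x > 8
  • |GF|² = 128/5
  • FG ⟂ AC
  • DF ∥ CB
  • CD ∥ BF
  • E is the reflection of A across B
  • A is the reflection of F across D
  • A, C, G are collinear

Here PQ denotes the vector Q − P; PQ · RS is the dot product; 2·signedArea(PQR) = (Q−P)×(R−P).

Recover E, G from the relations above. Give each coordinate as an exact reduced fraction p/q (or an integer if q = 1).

1. E_x = 13  [E is the reflection of A across B]
2. E_y = -4  [E is the reflection of A across B]
   → E = (13, -4)
3. G_x = 43/5  [A, C, G are collinear ∩ FG ⟂ AC]
4. G_y = 14/5  [A, C, G are collinear ∩ FG ⟂ AC]
   → G = (43/5, 14/5)

E = (13, -4)
G = (43/5, 14/5)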